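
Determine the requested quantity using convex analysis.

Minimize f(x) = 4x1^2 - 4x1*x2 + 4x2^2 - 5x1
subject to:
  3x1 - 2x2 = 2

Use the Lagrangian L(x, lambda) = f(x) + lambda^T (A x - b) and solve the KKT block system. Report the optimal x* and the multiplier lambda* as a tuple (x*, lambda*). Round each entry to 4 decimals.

Form the Lagrangian:
  L(x, lambda) = (1/2) x^T Q x + c^T x + lambda^T (A x - b)
Stationarity (grad_x L = 0): Q x + c + A^T lambda = 0.
Primal feasibility: A x = b.

This gives the KKT block system:
  [ Q   A^T ] [ x     ]   [-c ]
  [ A    0  ] [ lambda ] = [ b ]

Solving the linear system:
  x*      = (0.9286, 0.3929)
  lambda* = (-0.2857)
  f(x*)   = -2.0357

x* = (0.9286, 0.3929), lambda* = (-0.2857)


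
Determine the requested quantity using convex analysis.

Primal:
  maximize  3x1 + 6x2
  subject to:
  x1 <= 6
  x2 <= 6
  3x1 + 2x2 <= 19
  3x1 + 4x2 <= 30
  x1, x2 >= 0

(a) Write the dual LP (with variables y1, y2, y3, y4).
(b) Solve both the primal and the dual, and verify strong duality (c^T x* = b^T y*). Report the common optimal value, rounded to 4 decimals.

The standard primal-dual pair for 'max c^T x s.t. A x <= b, x >= 0' is:
  Dual:  min b^T y  s.t.  A^T y >= c,  y >= 0.

So the dual LP is:
  minimize  6y1 + 6y2 + 19y3 + 30y4
  subject to:
    y1 + 3y3 + 3y4 >= 3
    y2 + 2y3 + 4y4 >= 6
    y1, y2, y3, y4 >= 0

Solving the primal: x* = (2, 6).
  primal value c^T x* = 42.
Solving the dual: y* = (0, 2, 0, 1).
  dual value b^T y* = 42.
Strong duality: c^T x* = b^T y*. Confirmed.

42


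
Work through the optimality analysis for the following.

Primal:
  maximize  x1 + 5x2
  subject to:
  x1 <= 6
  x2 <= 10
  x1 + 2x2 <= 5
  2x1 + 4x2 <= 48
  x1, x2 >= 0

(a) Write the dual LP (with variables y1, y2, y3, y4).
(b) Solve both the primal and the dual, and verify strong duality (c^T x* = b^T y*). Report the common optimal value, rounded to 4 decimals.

The standard primal-dual pair for 'max c^T x s.t. A x <= b, x >= 0' is:
  Dual:  min b^T y  s.t.  A^T y >= c,  y >= 0.

So the dual LP is:
  minimize  6y1 + 10y2 + 5y3 + 48y4
  subject to:
    y1 + y3 + 2y4 >= 1
    y2 + 2y3 + 4y4 >= 5
    y1, y2, y3, y4 >= 0

Solving the primal: x* = (0, 2.5).
  primal value c^T x* = 12.5.
Solving the dual: y* = (0, 0, 2.5, 0).
  dual value b^T y* = 12.5.
Strong duality: c^T x* = b^T y*. Confirmed.

12.5


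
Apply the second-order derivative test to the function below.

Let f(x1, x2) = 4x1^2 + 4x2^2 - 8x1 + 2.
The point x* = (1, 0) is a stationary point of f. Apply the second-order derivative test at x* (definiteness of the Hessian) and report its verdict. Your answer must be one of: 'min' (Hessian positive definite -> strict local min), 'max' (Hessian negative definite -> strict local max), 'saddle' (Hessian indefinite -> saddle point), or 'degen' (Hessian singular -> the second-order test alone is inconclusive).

Compute the Hessian H = grad^2 f:
  H = [[8, 0], [0, 8]]
Verify stationarity: grad f(x*) = H x* + g = (0, 0).
Eigenvalues of H: 8, 8.
Both eigenvalues > 0, so H is positive definite -> x* is a strict local min.

min


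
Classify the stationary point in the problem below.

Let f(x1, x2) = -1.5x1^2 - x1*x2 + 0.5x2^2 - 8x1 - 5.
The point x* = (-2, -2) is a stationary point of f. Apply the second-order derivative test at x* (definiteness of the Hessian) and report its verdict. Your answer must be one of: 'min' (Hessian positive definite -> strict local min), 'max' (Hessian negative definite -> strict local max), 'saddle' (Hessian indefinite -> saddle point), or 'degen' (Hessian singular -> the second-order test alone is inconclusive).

Compute the Hessian H = grad^2 f:
  H = [[-3, -1], [-1, 1]]
Verify stationarity: grad f(x*) = H x* + g = (0, 0).
Eigenvalues of H: -3.2361, 1.2361.
Eigenvalues have mixed signs, so H is indefinite -> x* is a saddle point.

saddle


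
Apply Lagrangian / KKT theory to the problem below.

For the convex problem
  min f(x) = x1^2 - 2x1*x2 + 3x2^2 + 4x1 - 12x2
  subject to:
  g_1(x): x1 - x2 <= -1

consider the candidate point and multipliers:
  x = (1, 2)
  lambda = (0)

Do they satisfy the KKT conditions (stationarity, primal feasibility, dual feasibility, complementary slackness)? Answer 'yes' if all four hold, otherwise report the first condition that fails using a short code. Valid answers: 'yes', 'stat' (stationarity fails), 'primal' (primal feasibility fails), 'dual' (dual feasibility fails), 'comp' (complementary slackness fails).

Gradient of f: grad f(x) = Q x + c = (2, -2)
Constraint values g_i(x) = a_i^T x - b_i:
  g_1((1, 2)) = 0
Stationarity residual: grad f(x) + sum_i lambda_i a_i = (2, -2)
  -> stationarity FAILS
Primal feasibility (all g_i <= 0): OK
Dual feasibility (all lambda_i >= 0): OK
Complementary slackness (lambda_i * g_i(x) = 0 for all i): OK

Verdict: the first failing condition is stationarity -> stat.

stat


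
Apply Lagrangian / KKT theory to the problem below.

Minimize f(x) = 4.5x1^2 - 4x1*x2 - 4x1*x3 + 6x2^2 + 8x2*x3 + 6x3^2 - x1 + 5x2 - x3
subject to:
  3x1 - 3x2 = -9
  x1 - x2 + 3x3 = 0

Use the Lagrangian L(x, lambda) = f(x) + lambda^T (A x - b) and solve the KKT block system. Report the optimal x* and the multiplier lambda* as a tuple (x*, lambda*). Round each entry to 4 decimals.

Form the Lagrangian:
  L(x, lambda) = (1/2) x^T Q x + c^T x + lambda^T (A x - b)
Stationarity (grad_x L = 0): Q x + c + A^T lambda = 0.
Primal feasibility: A x = b.

This gives the KKT block system:
  [ Q   A^T ] [ x     ]   [-c ]
  [ A    0  ] [ lambda ] = [ b ]

Solving the linear system:
  x*      = (-2.4615, 0.5385, 1)
  lambda* = (12.5641, -8.3846)
  f(x*)   = 58.6154

x* = (-2.4615, 0.5385, 1), lambda* = (12.5641, -8.3846)


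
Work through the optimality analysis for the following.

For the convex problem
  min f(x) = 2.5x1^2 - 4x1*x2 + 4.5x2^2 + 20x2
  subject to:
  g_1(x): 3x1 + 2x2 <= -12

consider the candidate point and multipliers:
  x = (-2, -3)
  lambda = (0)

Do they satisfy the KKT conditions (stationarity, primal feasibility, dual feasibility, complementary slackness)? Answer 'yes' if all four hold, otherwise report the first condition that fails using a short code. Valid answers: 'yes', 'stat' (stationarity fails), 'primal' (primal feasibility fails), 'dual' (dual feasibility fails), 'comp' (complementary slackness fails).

Gradient of f: grad f(x) = Q x + c = (2, 1)
Constraint values g_i(x) = a_i^T x - b_i:
  g_1((-2, -3)) = 0
Stationarity residual: grad f(x) + sum_i lambda_i a_i = (2, 1)
  -> stationarity FAILS
Primal feasibility (all g_i <= 0): OK
Dual feasibility (all lambda_i >= 0): OK
Complementary slackness (lambda_i * g_i(x) = 0 for all i): OK

Verdict: the first failing condition is stationarity -> stat.

stat


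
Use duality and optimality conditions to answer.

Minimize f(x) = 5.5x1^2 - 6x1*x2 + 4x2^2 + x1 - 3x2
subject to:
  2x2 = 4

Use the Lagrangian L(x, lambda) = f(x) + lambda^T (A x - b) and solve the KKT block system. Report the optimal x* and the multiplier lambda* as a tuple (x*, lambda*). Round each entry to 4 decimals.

Form the Lagrangian:
  L(x, lambda) = (1/2) x^T Q x + c^T x + lambda^T (A x - b)
Stationarity (grad_x L = 0): Q x + c + A^T lambda = 0.
Primal feasibility: A x = b.

This gives the KKT block system:
  [ Q   A^T ] [ x     ]   [-c ]
  [ A    0  ] [ lambda ] = [ b ]

Solving the linear system:
  x*      = (1, 2)
  lambda* = (-3.5)
  f(x*)   = 4.5

x* = (1, 2), lambda* = (-3.5)


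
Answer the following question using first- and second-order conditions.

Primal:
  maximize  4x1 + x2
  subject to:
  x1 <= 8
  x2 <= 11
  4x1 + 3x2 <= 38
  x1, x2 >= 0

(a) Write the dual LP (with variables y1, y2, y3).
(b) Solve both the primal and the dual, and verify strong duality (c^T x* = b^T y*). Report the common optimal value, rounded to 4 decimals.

The standard primal-dual pair for 'max c^T x s.t. A x <= b, x >= 0' is:
  Dual:  min b^T y  s.t.  A^T y >= c,  y >= 0.

So the dual LP is:
  minimize  8y1 + 11y2 + 38y3
  subject to:
    y1 + 4y3 >= 4
    y2 + 3y3 >= 1
    y1, y2, y3 >= 0

Solving the primal: x* = (8, 2).
  primal value c^T x* = 34.
Solving the dual: y* = (2.6667, 0, 0.3333).
  dual value b^T y* = 34.
Strong duality: c^T x* = b^T y*. Confirmed.

34


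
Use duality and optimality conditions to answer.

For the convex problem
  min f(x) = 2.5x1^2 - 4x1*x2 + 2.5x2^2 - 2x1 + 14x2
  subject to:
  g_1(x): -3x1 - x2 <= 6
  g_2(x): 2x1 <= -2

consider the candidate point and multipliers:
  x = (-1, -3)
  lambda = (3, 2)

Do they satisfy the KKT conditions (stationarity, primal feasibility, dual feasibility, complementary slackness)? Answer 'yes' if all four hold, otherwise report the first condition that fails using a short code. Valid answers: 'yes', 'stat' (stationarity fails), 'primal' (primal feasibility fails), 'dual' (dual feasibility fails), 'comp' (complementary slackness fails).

Gradient of f: grad f(x) = Q x + c = (5, 3)
Constraint values g_i(x) = a_i^T x - b_i:
  g_1((-1, -3)) = 0
  g_2((-1, -3)) = 0
Stationarity residual: grad f(x) + sum_i lambda_i a_i = (0, 0)
  -> stationarity OK
Primal feasibility (all g_i <= 0): OK
Dual feasibility (all lambda_i >= 0): OK
Complementary slackness (lambda_i * g_i(x) = 0 for all i): OK

Verdict: yes, KKT holds.

yes


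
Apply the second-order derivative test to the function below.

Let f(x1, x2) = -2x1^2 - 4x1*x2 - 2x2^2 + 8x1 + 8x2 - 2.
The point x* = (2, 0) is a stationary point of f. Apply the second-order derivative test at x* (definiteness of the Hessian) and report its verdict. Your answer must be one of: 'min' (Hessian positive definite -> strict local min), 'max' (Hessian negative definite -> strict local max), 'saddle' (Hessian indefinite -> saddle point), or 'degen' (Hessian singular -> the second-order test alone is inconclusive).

Compute the Hessian H = grad^2 f:
  H = [[-4, -4], [-4, -4]]
Verify stationarity: grad f(x*) = H x* + g = (0, 0).
Eigenvalues of H: -8, 0.
H has a zero eigenvalue (singular; negative semidefinite but not definite), so H is neither positive definite, negative definite, nor indefinite. The second-order test alone is inconclusive -> degen.
(Indeed, f is constant along the null direction of H through x*, so x* is not a strict local extremum.)

degen


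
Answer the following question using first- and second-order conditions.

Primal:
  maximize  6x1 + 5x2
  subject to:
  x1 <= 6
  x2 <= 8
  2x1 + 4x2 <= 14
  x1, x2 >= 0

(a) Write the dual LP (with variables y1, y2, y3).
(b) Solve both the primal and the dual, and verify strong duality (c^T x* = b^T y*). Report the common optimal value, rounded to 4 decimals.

The standard primal-dual pair for 'max c^T x s.t. A x <= b, x >= 0' is:
  Dual:  min b^T y  s.t.  A^T y >= c,  y >= 0.

So the dual LP is:
  minimize  6y1 + 8y2 + 14y3
  subject to:
    y1 + 2y3 >= 6
    y2 + 4y3 >= 5
    y1, y2, y3 >= 0

Solving the primal: x* = (6, 0.5).
  primal value c^T x* = 38.5.
Solving the dual: y* = (3.5, 0, 1.25).
  dual value b^T y* = 38.5.
Strong duality: c^T x* = b^T y*. Confirmed.

38.5


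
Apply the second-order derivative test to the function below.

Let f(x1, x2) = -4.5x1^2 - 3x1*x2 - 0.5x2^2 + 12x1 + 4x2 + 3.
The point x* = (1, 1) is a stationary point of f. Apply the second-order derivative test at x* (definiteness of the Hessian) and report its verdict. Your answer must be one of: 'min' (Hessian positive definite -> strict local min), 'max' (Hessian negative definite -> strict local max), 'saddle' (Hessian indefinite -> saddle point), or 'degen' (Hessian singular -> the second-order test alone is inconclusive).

Compute the Hessian H = grad^2 f:
  H = [[-9, -3], [-3, -1]]
Verify stationarity: grad f(x*) = H x* + g = (0, 0).
Eigenvalues of H: -10, 0.
H has a zero eigenvalue (singular; negative semidefinite but not definite), so H is neither positive definite, negative definite, nor indefinite. The second-order test alone is inconclusive -> degen.
(Indeed, f is constant along the null direction of H through x*, so x* is not a strict local extremum.)

degen


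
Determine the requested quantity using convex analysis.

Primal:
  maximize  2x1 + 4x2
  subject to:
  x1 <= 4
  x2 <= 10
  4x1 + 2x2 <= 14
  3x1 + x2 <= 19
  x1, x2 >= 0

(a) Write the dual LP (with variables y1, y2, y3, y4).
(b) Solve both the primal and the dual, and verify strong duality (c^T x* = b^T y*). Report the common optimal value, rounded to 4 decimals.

The standard primal-dual pair for 'max c^T x s.t. A x <= b, x >= 0' is:
  Dual:  min b^T y  s.t.  A^T y >= c,  y >= 0.

So the dual LP is:
  minimize  4y1 + 10y2 + 14y3 + 19y4
  subject to:
    y1 + 4y3 + 3y4 >= 2
    y2 + 2y3 + y4 >= 4
    y1, y2, y3, y4 >= 0

Solving the primal: x* = (0, 7).
  primal value c^T x* = 28.
Solving the dual: y* = (0, 0, 2, 0).
  dual value b^T y* = 28.
Strong duality: c^T x* = b^T y*. Confirmed.

28


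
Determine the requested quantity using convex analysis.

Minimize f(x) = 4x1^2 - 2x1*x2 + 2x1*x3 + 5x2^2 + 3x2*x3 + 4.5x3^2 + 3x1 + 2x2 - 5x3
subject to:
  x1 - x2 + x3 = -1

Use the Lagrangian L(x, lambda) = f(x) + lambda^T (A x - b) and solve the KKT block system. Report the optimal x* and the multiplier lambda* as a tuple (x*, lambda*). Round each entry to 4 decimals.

Form the Lagrangian:
  L(x, lambda) = (1/2) x^T Q x + c^T x + lambda^T (A x - b)
Stationarity (grad_x L = 0): Q x + c + A^T lambda = 0.
Primal feasibility: A x = b.

This gives the KKT block system:
  [ Q   A^T ] [ x     ]   [-c ]
  [ A    0  ] [ lambda ] = [ b ]

Solving the linear system:
  x*      = (-1.0773, 0.0829, 0.1602)
  lambda* = (5.4641)
  f(x*)   = 0.7983

x* = (-1.0773, 0.0829, 0.1602), lambda* = (5.4641)


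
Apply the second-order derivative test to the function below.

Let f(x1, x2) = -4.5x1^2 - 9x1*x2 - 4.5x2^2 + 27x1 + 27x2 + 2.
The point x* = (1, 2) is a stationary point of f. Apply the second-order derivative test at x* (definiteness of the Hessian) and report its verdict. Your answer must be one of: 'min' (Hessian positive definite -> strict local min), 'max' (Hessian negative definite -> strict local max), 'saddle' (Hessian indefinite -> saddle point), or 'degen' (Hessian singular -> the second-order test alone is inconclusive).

Compute the Hessian H = grad^2 f:
  H = [[-9, -9], [-9, -9]]
Verify stationarity: grad f(x*) = H x* + g = (0, 0).
Eigenvalues of H: -18, 0.
H has a zero eigenvalue (singular; negative semidefinite but not definite), so H is neither positive definite, negative definite, nor indefinite. The second-order test alone is inconclusive -> degen.
(Indeed, f is constant along the null direction of H through x*, so x* is not a strict local extremum.)

degen


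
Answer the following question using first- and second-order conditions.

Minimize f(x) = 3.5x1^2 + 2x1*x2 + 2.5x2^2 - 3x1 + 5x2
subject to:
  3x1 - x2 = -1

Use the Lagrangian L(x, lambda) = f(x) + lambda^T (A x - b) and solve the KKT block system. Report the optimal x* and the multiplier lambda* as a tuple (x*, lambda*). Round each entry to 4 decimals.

Form the Lagrangian:
  L(x, lambda) = (1/2) x^T Q x + c^T x + lambda^T (A x - b)
Stationarity (grad_x L = 0): Q x + c + A^T lambda = 0.
Primal feasibility: A x = b.

This gives the KKT block system:
  [ Q   A^T ] [ x     ]   [-c ]
  [ A    0  ] [ lambda ] = [ b ]

Solving the linear system:
  x*      = (-0.4531, -0.3594)
  lambda* = (2.2969)
  f(x*)   = 0.9297

x* = (-0.4531, -0.3594), lambda* = (2.2969)


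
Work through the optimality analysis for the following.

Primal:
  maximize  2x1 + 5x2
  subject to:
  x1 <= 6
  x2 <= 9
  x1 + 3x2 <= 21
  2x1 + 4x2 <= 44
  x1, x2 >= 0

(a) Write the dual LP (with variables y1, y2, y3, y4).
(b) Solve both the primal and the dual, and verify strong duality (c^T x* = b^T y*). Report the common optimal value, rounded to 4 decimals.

The standard primal-dual pair for 'max c^T x s.t. A x <= b, x >= 0' is:
  Dual:  min b^T y  s.t.  A^T y >= c,  y >= 0.

So the dual LP is:
  minimize  6y1 + 9y2 + 21y3 + 44y4
  subject to:
    y1 + y3 + 2y4 >= 2
    y2 + 3y3 + 4y4 >= 5
    y1, y2, y3, y4 >= 0

Solving the primal: x* = (6, 5).
  primal value c^T x* = 37.
Solving the dual: y* = (0.3333, 0, 1.6667, 0).
  dual value b^T y* = 37.
Strong duality: c^T x* = b^T y*. Confirmed.

37


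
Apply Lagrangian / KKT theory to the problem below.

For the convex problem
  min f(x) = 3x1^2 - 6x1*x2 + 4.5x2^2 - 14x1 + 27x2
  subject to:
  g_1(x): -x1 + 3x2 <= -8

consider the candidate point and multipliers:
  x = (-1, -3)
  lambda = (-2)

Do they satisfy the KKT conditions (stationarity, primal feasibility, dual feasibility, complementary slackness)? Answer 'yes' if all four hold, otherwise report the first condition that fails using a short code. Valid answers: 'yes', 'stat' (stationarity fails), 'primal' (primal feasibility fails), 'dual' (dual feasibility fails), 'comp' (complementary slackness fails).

Gradient of f: grad f(x) = Q x + c = (-2, 6)
Constraint values g_i(x) = a_i^T x - b_i:
  g_1((-1, -3)) = 0
Stationarity residual: grad f(x) + sum_i lambda_i a_i = (0, 0)
  -> stationarity OK
Primal feasibility (all g_i <= 0): OK
Dual feasibility (all lambda_i >= 0): FAILS
Complementary slackness (lambda_i * g_i(x) = 0 for all i): OK

Verdict: the first failing condition is dual_feasibility -> dual.

dual


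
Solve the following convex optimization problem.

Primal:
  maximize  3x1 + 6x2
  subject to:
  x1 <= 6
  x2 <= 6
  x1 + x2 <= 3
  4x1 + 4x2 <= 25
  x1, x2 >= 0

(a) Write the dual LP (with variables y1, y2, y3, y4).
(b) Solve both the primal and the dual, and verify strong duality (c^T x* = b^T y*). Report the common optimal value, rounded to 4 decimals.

The standard primal-dual pair for 'max c^T x s.t. A x <= b, x >= 0' is:
  Dual:  min b^T y  s.t.  A^T y >= c,  y >= 0.

So the dual LP is:
  minimize  6y1 + 6y2 + 3y3 + 25y4
  subject to:
    y1 + y3 + 4y4 >= 3
    y2 + y3 + 4y4 >= 6
    y1, y2, y3, y4 >= 0

Solving the primal: x* = (0, 3).
  primal value c^T x* = 18.
Solving the dual: y* = (0, 0, 6, 0).
  dual value b^T y* = 18.
Strong duality: c^T x* = b^T y*. Confirmed.

18


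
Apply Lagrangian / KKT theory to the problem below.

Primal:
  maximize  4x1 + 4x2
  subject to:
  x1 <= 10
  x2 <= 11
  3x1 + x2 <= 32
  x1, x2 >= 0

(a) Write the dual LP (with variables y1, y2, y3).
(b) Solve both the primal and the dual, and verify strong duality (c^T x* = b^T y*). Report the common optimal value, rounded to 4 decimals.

The standard primal-dual pair for 'max c^T x s.t. A x <= b, x >= 0' is:
  Dual:  min b^T y  s.t.  A^T y >= c,  y >= 0.

So the dual LP is:
  minimize  10y1 + 11y2 + 32y3
  subject to:
    y1 + 3y3 >= 4
    y2 + y3 >= 4
    y1, y2, y3 >= 0

Solving the primal: x* = (7, 11).
  primal value c^T x* = 72.
Solving the dual: y* = (0, 2.6667, 1.3333).
  dual value b^T y* = 72.
Strong duality: c^T x* = b^T y*. Confirmed.

72


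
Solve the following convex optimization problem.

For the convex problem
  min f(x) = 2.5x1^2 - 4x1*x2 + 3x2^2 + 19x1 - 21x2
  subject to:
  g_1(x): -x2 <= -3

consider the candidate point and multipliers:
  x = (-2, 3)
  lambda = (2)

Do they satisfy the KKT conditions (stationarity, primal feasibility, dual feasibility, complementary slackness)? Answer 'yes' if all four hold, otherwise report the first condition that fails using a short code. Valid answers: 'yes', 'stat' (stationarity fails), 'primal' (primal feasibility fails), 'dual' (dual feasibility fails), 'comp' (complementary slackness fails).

Gradient of f: grad f(x) = Q x + c = (-3, 5)
Constraint values g_i(x) = a_i^T x - b_i:
  g_1((-2, 3)) = 0
Stationarity residual: grad f(x) + sum_i lambda_i a_i = (-3, 3)
  -> stationarity FAILS
Primal feasibility (all g_i <= 0): OK
Dual feasibility (all lambda_i >= 0): OK
Complementary slackness (lambda_i * g_i(x) = 0 for all i): OK

Verdict: the first failing condition is stationarity -> stat.

stat


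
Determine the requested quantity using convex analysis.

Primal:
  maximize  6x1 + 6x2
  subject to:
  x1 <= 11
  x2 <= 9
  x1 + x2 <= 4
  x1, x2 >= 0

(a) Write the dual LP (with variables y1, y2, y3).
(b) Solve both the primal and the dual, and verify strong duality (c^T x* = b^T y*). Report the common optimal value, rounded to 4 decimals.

The standard primal-dual pair for 'max c^T x s.t. A x <= b, x >= 0' is:
  Dual:  min b^T y  s.t.  A^T y >= c,  y >= 0.

So the dual LP is:
  minimize  11y1 + 9y2 + 4y3
  subject to:
    y1 + y3 >= 6
    y2 + y3 >= 6
    y1, y2, y3 >= 0

Solving the primal: x* = (4, 0).
  primal value c^T x* = 24.
Solving the dual: y* = (0, 0, 6).
  dual value b^T y* = 24.
Strong duality: c^T x* = b^T y*. Confirmed.

24


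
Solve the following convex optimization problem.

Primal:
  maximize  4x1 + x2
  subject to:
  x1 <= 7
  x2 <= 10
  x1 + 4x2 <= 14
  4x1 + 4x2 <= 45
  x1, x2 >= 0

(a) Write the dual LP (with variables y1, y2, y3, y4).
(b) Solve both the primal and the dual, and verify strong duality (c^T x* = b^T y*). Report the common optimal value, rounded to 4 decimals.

The standard primal-dual pair for 'max c^T x s.t. A x <= b, x >= 0' is:
  Dual:  min b^T y  s.t.  A^T y >= c,  y >= 0.

So the dual LP is:
  minimize  7y1 + 10y2 + 14y3 + 45y4
  subject to:
    y1 + y3 + 4y4 >= 4
    y2 + 4y3 + 4y4 >= 1
    y1, y2, y3, y4 >= 0

Solving the primal: x* = (7, 1.75).
  primal value c^T x* = 29.75.
Solving the dual: y* = (3.75, 0, 0.25, 0).
  dual value b^T y* = 29.75.
Strong duality: c^T x* = b^T y*. Confirmed.

29.75


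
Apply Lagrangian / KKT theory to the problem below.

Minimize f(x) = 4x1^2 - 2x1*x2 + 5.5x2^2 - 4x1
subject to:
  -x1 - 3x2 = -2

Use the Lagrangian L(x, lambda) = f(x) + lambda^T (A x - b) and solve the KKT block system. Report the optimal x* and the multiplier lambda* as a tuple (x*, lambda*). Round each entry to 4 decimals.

Form the Lagrangian:
  L(x, lambda) = (1/2) x^T Q x + c^T x + lambda^T (A x - b)
Stationarity (grad_x L = 0): Q x + c + A^T lambda = 0.
Primal feasibility: A x = b.

This gives the KKT block system:
  [ Q   A^T ] [ x     ]   [-c ]
  [ A    0  ] [ lambda ] = [ b ]

Solving the linear system:
  x*      = (0.7368, 0.4211)
  lambda* = (1.0526)
  f(x*)   = -0.4211

x* = (0.7368, 0.4211), lambda* = (1.0526)


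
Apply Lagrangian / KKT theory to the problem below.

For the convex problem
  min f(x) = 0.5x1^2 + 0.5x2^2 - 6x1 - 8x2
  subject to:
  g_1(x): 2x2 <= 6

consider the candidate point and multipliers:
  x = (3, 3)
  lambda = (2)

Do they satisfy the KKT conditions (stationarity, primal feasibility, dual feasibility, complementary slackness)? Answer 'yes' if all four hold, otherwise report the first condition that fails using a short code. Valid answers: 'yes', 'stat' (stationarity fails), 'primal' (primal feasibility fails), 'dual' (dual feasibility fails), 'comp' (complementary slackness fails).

Gradient of f: grad f(x) = Q x + c = (-3, -5)
Constraint values g_i(x) = a_i^T x - b_i:
  g_1((3, 3)) = 0
Stationarity residual: grad f(x) + sum_i lambda_i a_i = (-3, -1)
  -> stationarity FAILS
Primal feasibility (all g_i <= 0): OK
Dual feasibility (all lambda_i >= 0): OK
Complementary slackness (lambda_i * g_i(x) = 0 for all i): OK

Verdict: the first failing condition is stationarity -> stat.

stat


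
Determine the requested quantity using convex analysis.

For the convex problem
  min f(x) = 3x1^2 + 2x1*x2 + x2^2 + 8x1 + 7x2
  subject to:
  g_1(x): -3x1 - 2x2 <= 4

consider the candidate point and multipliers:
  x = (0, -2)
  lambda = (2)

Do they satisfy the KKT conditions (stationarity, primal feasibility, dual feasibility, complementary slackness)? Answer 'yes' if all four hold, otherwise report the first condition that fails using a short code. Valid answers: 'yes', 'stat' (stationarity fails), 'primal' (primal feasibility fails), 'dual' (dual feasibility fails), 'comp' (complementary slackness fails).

Gradient of f: grad f(x) = Q x + c = (4, 3)
Constraint values g_i(x) = a_i^T x - b_i:
  g_1((0, -2)) = 0
Stationarity residual: grad f(x) + sum_i lambda_i a_i = (-2, -1)
  -> stationarity FAILS
Primal feasibility (all g_i <= 0): OK
Dual feasibility (all lambda_i >= 0): OK
Complementary slackness (lambda_i * g_i(x) = 0 for all i): OK

Verdict: the first failing condition is stationarity -> stat.

stat


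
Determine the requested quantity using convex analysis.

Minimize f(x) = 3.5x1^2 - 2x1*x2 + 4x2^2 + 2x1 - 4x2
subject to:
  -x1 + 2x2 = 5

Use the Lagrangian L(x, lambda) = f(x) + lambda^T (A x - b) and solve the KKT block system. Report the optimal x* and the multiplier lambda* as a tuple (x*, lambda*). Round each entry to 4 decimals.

Form the Lagrangian:
  L(x, lambda) = (1/2) x^T Q x + c^T x + lambda^T (A x - b)
Stationarity (grad_x L = 0): Q x + c + A^T lambda = 0.
Primal feasibility: A x = b.

This gives the KKT block system:
  [ Q   A^T ] [ x     ]   [-c ]
  [ A    0  ] [ lambda ] = [ b ]

Solving the linear system:
  x*      = (-0.7143, 2.1429)
  lambda* = (-7.2857)
  f(x*)   = 13.2143

x* = (-0.7143, 2.1429), lambda* = (-7.2857)


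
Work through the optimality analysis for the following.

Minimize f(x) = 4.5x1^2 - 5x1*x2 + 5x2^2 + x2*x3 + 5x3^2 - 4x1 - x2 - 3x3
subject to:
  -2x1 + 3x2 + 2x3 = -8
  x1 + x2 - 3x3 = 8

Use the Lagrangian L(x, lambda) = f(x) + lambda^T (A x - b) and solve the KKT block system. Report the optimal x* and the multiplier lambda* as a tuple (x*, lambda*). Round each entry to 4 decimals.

Form the Lagrangian:
  L(x, lambda) = (1/2) x^T Q x + c^T x + lambda^T (A x - b)
Stationarity (grad_x L = 0): Q x + c + A^T lambda = 0.
Primal feasibility: A x = b.

This gives the KKT block system:
  [ Q   A^T ] [ x     ]   [-c ]
  [ A    0  ] [ lambda ] = [ b ]

Solving the linear system:
  x*      = (2.1301, 0.0473, -1.9409)
  lambda* = (5.6106, -3.7134)
  f(x*)   = 35.9231

x* = (2.1301, 0.0473, -1.9409), lambda* = (5.6106, -3.7134)


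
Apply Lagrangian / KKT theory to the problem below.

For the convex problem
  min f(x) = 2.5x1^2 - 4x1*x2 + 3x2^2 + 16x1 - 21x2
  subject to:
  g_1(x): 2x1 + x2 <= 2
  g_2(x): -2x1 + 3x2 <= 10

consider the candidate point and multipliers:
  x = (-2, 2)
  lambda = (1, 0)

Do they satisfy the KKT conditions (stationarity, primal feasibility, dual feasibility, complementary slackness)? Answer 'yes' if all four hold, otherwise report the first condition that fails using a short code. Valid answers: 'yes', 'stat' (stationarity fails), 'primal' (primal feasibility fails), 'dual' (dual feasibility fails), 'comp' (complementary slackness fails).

Gradient of f: grad f(x) = Q x + c = (-2, -1)
Constraint values g_i(x) = a_i^T x - b_i:
  g_1((-2, 2)) = -4
  g_2((-2, 2)) = 0
Stationarity residual: grad f(x) + sum_i lambda_i a_i = (0, 0)
  -> stationarity OK
Primal feasibility (all g_i <= 0): OK
Dual feasibility (all lambda_i >= 0): OK
Complementary slackness (lambda_i * g_i(x) = 0 for all i): FAILS

Verdict: the first failing condition is complementary_slackness -> comp.

comp


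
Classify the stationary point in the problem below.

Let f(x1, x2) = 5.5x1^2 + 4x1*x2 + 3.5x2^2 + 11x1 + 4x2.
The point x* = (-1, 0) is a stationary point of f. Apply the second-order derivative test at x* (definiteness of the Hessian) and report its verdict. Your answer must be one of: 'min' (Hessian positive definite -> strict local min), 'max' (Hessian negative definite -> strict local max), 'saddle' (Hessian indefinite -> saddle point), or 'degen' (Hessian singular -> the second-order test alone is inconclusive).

Compute the Hessian H = grad^2 f:
  H = [[11, 4], [4, 7]]
Verify stationarity: grad f(x*) = H x* + g = (0, 0).
Eigenvalues of H: 4.5279, 13.4721.
Both eigenvalues > 0, so H is positive definite -> x* is a strict local min.

min


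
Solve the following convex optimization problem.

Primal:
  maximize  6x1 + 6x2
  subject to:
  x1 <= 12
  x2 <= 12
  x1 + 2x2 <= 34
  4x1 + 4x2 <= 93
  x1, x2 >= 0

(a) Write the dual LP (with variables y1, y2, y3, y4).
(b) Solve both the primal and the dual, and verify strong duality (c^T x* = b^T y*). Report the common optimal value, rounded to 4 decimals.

The standard primal-dual pair for 'max c^T x s.t. A x <= b, x >= 0' is:
  Dual:  min b^T y  s.t.  A^T y >= c,  y >= 0.

So the dual LP is:
  minimize  12y1 + 12y2 + 34y3 + 93y4
  subject to:
    y1 + y3 + 4y4 >= 6
    y2 + 2y3 + 4y4 >= 6
    y1, y2, y3, y4 >= 0

Solving the primal: x* = (12, 11).
  primal value c^T x* = 138.
Solving the dual: y* = (3, 0, 3, 0).
  dual value b^T y* = 138.
Strong duality: c^T x* = b^T y*. Confirmed.

138


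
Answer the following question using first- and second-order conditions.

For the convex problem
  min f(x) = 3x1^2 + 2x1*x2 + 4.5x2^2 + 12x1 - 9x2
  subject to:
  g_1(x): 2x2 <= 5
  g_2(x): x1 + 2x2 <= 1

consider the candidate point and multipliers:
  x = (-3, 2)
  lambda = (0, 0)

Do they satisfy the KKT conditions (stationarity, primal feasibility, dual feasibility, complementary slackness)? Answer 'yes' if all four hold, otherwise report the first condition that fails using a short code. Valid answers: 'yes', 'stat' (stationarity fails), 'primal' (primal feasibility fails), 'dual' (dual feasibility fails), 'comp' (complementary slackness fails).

Gradient of f: grad f(x) = Q x + c = (-2, 3)
Constraint values g_i(x) = a_i^T x - b_i:
  g_1((-3, 2)) = -1
  g_2((-3, 2)) = 0
Stationarity residual: grad f(x) + sum_i lambda_i a_i = (-2, 3)
  -> stationarity FAILS
Primal feasibility (all g_i <= 0): OK
Dual feasibility (all lambda_i >= 0): OK
Complementary slackness (lambda_i * g_i(x) = 0 for all i): OK

Verdict: the first failing condition is stationarity -> stat.

stat


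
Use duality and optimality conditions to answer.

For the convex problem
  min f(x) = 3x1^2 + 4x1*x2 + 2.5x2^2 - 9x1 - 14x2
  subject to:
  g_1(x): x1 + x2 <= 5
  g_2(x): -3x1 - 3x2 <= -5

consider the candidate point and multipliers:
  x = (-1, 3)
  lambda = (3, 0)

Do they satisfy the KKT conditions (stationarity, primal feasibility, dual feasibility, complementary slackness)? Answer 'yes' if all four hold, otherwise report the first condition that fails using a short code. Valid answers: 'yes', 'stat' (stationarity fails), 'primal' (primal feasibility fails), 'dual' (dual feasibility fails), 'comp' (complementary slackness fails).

Gradient of f: grad f(x) = Q x + c = (-3, -3)
Constraint values g_i(x) = a_i^T x - b_i:
  g_1((-1, 3)) = -3
  g_2((-1, 3)) = -1
Stationarity residual: grad f(x) + sum_i lambda_i a_i = (0, 0)
  -> stationarity OK
Primal feasibility (all g_i <= 0): OK
Dual feasibility (all lambda_i >= 0): OK
Complementary slackness (lambda_i * g_i(x) = 0 for all i): FAILS

Verdict: the first failing condition is complementary_slackness -> comp.

comp


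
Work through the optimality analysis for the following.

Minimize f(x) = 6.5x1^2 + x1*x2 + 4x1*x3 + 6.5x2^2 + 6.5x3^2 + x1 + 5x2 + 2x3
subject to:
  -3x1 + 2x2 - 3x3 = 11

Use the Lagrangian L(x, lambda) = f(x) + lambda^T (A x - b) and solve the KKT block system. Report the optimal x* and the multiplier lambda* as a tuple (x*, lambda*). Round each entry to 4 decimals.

Form the Lagrangian:
  L(x, lambda) = (1/2) x^T Q x + c^T x + lambda^T (A x - b)
Stationarity (grad_x L = 0): Q x + c + A^T lambda = 0.
Primal feasibility: A x = b.

This gives the KKT block system:
  [ Q   A^T ] [ x     ]   [-c ]
  [ A    0  ] [ lambda ] = [ b ]

Solving the linear system:
  x*      = (-1.5133, 0.9521, -1.5186)
  lambda* = (-7.9318)
  f(x*)   = 43.73

x* = (-1.5133, 0.9521, -1.5186), lambda* = (-7.9318)


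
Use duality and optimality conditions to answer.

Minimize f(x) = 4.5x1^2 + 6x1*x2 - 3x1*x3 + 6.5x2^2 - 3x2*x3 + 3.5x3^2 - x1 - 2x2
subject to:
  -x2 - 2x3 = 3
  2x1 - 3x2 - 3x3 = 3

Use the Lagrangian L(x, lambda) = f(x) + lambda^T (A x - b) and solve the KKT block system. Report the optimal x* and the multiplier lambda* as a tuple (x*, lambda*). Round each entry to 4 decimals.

Form the Lagrangian:
  L(x, lambda) = (1/2) x^T Q x + c^T x + lambda^T (A x - b)
Stationarity (grad_x L = 0): Q x + c + A^T lambda = 0.
Primal feasibility: A x = b.

This gives the KKT block system:
  [ Q   A^T ] [ x     ]   [-c ]
  [ A    0  ] [ lambda ] = [ b ]

Solving the linear system:
  x*      = (-0.7431, 0.0092, -1.5046)
  lambda* = (-6.5046, 1.5596)
  f(x*)   = 7.7798

x* = (-0.7431, 0.0092, -1.5046), lambda* = (-6.5046, 1.5596)


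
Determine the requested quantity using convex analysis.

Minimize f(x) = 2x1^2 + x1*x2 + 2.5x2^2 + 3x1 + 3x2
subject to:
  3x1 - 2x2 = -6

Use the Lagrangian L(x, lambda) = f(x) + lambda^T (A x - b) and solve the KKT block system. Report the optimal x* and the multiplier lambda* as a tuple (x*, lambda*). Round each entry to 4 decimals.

Form the Lagrangian:
  L(x, lambda) = (1/2) x^T Q x + c^T x + lambda^T (A x - b)
Stationarity (grad_x L = 0): Q x + c + A^T lambda = 0.
Primal feasibility: A x = b.

This gives the KKT block system:
  [ Q   A^T ] [ x     ]   [-c ]
  [ A    0  ] [ lambda ] = [ b ]

Solving the linear system:
  x*      = (-1.8082, 0.2877)
  lambda* = (1.3151)
  f(x*)   = 1.6644

x* = (-1.8082, 0.2877), lambda* = (1.3151)


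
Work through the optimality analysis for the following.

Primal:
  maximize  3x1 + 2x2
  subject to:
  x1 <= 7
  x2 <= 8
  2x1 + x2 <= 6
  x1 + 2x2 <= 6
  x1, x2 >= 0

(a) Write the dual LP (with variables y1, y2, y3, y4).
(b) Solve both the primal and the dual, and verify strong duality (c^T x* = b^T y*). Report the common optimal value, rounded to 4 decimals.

The standard primal-dual pair for 'max c^T x s.t. A x <= b, x >= 0' is:
  Dual:  min b^T y  s.t.  A^T y >= c,  y >= 0.

So the dual LP is:
  minimize  7y1 + 8y2 + 6y3 + 6y4
  subject to:
    y1 + 2y3 + y4 >= 3
    y2 + y3 + 2y4 >= 2
    y1, y2, y3, y4 >= 0

Solving the primal: x* = (2, 2).
  primal value c^T x* = 10.
Solving the dual: y* = (0, 0, 1.3333, 0.3333).
  dual value b^T y* = 10.
Strong duality: c^T x* = b^T y*. Confirmed.

10


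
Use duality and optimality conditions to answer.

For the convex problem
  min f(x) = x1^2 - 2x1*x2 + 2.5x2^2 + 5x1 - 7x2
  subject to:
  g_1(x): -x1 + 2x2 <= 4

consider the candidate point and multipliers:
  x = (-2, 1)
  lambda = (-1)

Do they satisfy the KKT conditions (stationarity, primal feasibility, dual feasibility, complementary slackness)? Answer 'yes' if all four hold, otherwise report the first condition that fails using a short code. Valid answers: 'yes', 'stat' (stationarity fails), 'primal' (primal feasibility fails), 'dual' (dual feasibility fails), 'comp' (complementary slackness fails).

Gradient of f: grad f(x) = Q x + c = (-1, 2)
Constraint values g_i(x) = a_i^T x - b_i:
  g_1((-2, 1)) = 0
Stationarity residual: grad f(x) + sum_i lambda_i a_i = (0, 0)
  -> stationarity OK
Primal feasibility (all g_i <= 0): OK
Dual feasibility (all lambda_i >= 0): FAILS
Complementary slackness (lambda_i * g_i(x) = 0 for all i): OK

Verdict: the first failing condition is dual_feasibility -> dual.

dual


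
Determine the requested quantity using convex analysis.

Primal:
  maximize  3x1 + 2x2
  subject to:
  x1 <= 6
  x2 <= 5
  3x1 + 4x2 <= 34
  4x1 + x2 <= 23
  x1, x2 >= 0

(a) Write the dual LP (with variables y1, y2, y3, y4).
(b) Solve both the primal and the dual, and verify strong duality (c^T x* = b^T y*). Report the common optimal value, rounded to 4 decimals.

The standard primal-dual pair for 'max c^T x s.t. A x <= b, x >= 0' is:
  Dual:  min b^T y  s.t.  A^T y >= c,  y >= 0.

So the dual LP is:
  minimize  6y1 + 5y2 + 34y3 + 23y4
  subject to:
    y1 + 3y3 + 4y4 >= 3
    y2 + 4y3 + y4 >= 2
    y1, y2, y3, y4 >= 0

Solving the primal: x* = (4.5, 5).
  primal value c^T x* = 23.5.
Solving the dual: y* = (0, 1.25, 0, 0.75).
  dual value b^T y* = 23.5.
Strong duality: c^T x* = b^T y*. Confirmed.

23.5


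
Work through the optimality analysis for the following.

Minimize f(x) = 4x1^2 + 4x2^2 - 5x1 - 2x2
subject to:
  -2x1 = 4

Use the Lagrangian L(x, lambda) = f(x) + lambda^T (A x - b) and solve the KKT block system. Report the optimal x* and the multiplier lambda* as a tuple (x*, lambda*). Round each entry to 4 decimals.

Form the Lagrangian:
  L(x, lambda) = (1/2) x^T Q x + c^T x + lambda^T (A x - b)
Stationarity (grad_x L = 0): Q x + c + A^T lambda = 0.
Primal feasibility: A x = b.

This gives the KKT block system:
  [ Q   A^T ] [ x     ]   [-c ]
  [ A    0  ] [ lambda ] = [ b ]

Solving the linear system:
  x*      = (-2, 0.25)
  lambda* = (-10.5)
  f(x*)   = 25.75

x* = (-2, 0.25), lambda* = (-10.5)


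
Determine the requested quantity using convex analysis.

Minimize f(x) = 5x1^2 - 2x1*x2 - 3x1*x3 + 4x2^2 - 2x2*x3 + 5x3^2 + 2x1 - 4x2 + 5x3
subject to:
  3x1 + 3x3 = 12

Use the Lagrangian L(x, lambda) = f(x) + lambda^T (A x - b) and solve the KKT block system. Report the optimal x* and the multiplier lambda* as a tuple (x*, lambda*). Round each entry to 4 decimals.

Form the Lagrangian:
  L(x, lambda) = (1/2) x^T Q x + c^T x + lambda^T (A x - b)
Stationarity (grad_x L = 0): Q x + c + A^T lambda = 0.
Primal feasibility: A x = b.

This gives the KKT block system:
  [ Q   A^T ] [ x     ]   [-c ]
  [ A    0  ] [ lambda ] = [ b ]

Solving the linear system:
  x*      = (2.1154, 1.5, 1.8846)
  lambda* = (-4.8333)
  f(x*)   = 32.8269

x* = (2.1154, 1.5, 1.8846), lambda* = (-4.8333)


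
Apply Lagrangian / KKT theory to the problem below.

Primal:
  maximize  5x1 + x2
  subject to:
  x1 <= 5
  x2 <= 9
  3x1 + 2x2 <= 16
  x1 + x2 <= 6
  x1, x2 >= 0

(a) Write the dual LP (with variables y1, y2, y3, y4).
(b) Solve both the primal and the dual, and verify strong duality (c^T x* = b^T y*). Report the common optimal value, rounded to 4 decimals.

The standard primal-dual pair for 'max c^T x s.t. A x <= b, x >= 0' is:
  Dual:  min b^T y  s.t.  A^T y >= c,  y >= 0.

So the dual LP is:
  minimize  5y1 + 9y2 + 16y3 + 6y4
  subject to:
    y1 + 3y3 + y4 >= 5
    y2 + 2y3 + y4 >= 1
    y1, y2, y3, y4 >= 0

Solving the primal: x* = (5, 0.5).
  primal value c^T x* = 25.5.
Solving the dual: y* = (3.5, 0, 0.5, 0).
  dual value b^T y* = 25.5.
Strong duality: c^T x* = b^T y*. Confirmed.

25.5


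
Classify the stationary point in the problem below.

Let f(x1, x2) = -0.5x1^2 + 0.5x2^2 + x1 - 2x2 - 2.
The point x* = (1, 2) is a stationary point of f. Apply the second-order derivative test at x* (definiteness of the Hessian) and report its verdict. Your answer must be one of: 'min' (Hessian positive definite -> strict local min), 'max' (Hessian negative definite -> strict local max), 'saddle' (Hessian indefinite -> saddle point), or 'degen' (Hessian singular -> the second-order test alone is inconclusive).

Compute the Hessian H = grad^2 f:
  H = [[-1, 0], [0, 1]]
Verify stationarity: grad f(x*) = H x* + g = (0, 0).
Eigenvalues of H: -1, 1.
Eigenvalues have mixed signs, so H is indefinite -> x* is a saddle point.

saddle


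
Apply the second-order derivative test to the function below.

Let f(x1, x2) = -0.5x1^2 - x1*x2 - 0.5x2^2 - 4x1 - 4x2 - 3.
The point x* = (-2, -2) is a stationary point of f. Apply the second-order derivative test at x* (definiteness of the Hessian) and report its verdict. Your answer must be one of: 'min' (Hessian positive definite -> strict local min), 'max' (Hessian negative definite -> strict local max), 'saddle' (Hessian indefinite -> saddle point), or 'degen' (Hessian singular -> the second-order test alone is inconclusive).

Compute the Hessian H = grad^2 f:
  H = [[-1, -1], [-1, -1]]
Verify stationarity: grad f(x*) = H x* + g = (0, 0).
Eigenvalues of H: -2, 0.
H has a zero eigenvalue (singular; negative semidefinite but not definite), so H is neither positive definite, negative definite, nor indefinite. The second-order test alone is inconclusive -> degen.
(Indeed, f is constant along the null direction of H through x*, so x* is not a strict local extremum.)

degen


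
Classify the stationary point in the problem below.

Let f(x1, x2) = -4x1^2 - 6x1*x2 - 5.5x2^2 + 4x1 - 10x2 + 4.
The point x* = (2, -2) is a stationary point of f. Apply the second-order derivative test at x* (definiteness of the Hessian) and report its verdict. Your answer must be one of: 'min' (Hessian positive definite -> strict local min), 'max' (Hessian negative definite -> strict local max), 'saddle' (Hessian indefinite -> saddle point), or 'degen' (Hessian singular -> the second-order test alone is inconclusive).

Compute the Hessian H = grad^2 f:
  H = [[-8, -6], [-6, -11]]
Verify stationarity: grad f(x*) = H x* + g = (0, 0).
Eigenvalues of H: -15.6847, -3.3153.
Both eigenvalues < 0, so H is negative definite -> x* is a strict local max.

max
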